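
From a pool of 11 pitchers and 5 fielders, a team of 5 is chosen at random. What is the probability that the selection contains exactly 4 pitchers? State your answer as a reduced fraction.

275/728

The sample space is all 5-subsets of the 16: C(16,5) = 4368.
Selections with exactly 4 pitchers: choose 4 of the 11 pitchers and 1 of the 5 fielders, C(11,4)·C(5,1) = 330·5 = 1650.
Probability = 1650/4368 = 275/728.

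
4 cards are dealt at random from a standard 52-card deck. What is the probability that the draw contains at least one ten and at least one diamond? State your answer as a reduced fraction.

52799/270725

There are C(52,4) = 270725 possible draws.
By inclusion-exclusion on the complements, draws missing all tens or all diamonds: C(48,4) + C(39,4) − C(36,4) = 194580 + 82251 − 58905 = 217926.
So draws with at least one of each: 270725 − 217926 = 52799, probability 52799/270725.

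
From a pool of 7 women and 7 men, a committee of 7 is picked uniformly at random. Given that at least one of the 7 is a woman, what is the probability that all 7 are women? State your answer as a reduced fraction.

1/3431

Work in counts. Selections with at least one woman: C(14,7) − C(7,7) = 3432 − 1 = 3431.
Of those, selections where all 7 are women: C(7,7) = 1.
Conditional probability = 1/3431.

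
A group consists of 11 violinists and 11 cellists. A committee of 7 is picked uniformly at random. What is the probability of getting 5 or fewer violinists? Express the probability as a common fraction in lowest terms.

Total selections: C(22,7) = 170544.
Count the complement (more than 5 violinists): C(11,6)·C(11,1) + C(11,7)·C(11,0) = 5082 + 330 = 5412.
Probability = 1 − 5412/170544 = 165132/170544 = 1251/1292.

1251/1292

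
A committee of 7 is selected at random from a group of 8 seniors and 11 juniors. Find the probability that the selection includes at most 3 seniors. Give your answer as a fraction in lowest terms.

Total selections: C(19,7) = 50388.
Favorable selections (at most 3 seniors): C(8,0)·C(11,7) + C(8,1)·C(11,6) + C(8,2)·C(11,5) + C(8,3)·C(11,4) = 330 + 3696 + 12936 + 18480 = 35442.
Probability = 35442/50388 = 5907/8398.

5907/8398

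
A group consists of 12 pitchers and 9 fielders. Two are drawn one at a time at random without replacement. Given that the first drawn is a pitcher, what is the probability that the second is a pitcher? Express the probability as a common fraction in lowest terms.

11/20

After removing one pitcher, 20 remain: 11 pitchers and 9 fielders.
So the probability the next is a pitcher is 11/20.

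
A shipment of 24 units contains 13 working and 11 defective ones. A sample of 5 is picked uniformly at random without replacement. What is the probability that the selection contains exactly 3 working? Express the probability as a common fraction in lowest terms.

715/1932

Total number of selections: C(24,5) = 42504.
Selections with exactly 3 working: choose 3 of the 13 working and 2 of the 11 defective, C(13,3)·C(11,2) = 286·55 = 15730.
Probability = 15730/42504 = 715/1932.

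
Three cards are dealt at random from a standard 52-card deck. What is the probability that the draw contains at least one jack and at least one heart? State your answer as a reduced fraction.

There are C(52,3) = 22100 possible draws.
By inclusion-exclusion on the complements, draws missing all jacks or all hearts: C(48,3) + C(39,3) − C(36,3) = 17296 + 9139 − 7140 = 19295.
So draws with at least one of each: 22100 − 19295 = 2805, probability 2805/22100 = 33/260.

33/260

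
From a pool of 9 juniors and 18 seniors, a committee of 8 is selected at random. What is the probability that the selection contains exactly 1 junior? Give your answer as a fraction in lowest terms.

Total number of selections: C(27,8) = 2220075.
Selections with exactly 1 junior: choose 1 of the 9 juniors and 7 of the 18 seniors, C(9,1)·C(18,7) = 9·31824 = 286416.
Probability = 286416/2220075 = 816/6325.

816/6325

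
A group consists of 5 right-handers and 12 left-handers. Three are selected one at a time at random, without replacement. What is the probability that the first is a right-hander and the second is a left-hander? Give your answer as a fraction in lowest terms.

Multiply the conditional probabilities at each draw: 5/17 · 12/16 = 60/272 = 15/68.

15/68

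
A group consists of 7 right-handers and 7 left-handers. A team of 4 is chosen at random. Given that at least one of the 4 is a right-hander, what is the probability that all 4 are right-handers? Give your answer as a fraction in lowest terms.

5/138

Work in counts. Selections with at least one right-hander: C(14,4) − C(7,4) = 1001 − 35 = 966.
Of those, selections where all 4 are right-handers: C(7,4) = 35.
Conditional probability = 35/966 = 5/138.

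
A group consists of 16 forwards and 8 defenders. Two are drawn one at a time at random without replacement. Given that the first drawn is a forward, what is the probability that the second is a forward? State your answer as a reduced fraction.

15/23

After removing one forward, 23 remain: 15 forwards and 8 defenders.
So the probability the next is a forward is 15/23.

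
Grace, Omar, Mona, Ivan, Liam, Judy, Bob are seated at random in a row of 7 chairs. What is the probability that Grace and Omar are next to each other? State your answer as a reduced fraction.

There are 7! = 5040 arrangements.
Treat Grace and Omar as a block: 6! arrangements of the blocks × 2 orders within the block = 2·720 = 1440.
Probability = 1440/5040 = 2/7.

2/7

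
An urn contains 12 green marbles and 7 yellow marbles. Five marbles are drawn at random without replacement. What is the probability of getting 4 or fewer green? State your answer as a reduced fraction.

Total selections: C(19,5) = 11628.
The complement is exactly 5 green: C(12,5)·C(7,0) = 792.
Probability = 1 − 792/11628 = 10836/11628 = 301/323.

301/323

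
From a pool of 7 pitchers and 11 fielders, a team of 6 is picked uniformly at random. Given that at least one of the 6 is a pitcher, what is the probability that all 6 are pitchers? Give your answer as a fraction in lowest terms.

1/2586

Work in counts. Selections with at least one pitcher: C(18,6) − C(11,6) = 18564 − 462 = 18102.
Of those, selections where all 6 are pitchers: C(7,6) = 7.
Conditional probability = 7/18102 = 1/2586.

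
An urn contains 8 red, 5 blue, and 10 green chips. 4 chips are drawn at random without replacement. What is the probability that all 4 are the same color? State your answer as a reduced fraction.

57/1771

There are C(23,4) = 8855 ways to draw 4 chips.
All same color: C(8,4) + C(5,4) + C(10,4) = 70 + 5 + 210 = 285.
Probability = 285/8855 = 57/1771.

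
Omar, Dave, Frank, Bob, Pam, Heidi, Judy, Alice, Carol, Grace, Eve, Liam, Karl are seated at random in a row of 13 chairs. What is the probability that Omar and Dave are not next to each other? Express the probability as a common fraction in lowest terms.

There are 13! = 6227020800 arrangements.
Arrangements with Omar and Dave adjacent: 2·12! = 958003200.
So not adjacent: 6227020800 − 958003200 = 5269017600, probability 5269017600/6227020800 = 11/13.

11/13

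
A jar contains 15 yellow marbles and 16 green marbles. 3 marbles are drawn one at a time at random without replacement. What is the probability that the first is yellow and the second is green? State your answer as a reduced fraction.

8/31

Multiply the conditional probabilities at each draw: 15/31 · 16/30 = 240/930 = 8/31.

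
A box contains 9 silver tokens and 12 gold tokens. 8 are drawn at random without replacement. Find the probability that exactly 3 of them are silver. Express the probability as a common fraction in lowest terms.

The sample space is all 8-subsets of the 21: C(21,8) = 203490.
Selections with exactly 3 silver: choose 3 of the 9 silver and 5 of the 12 gold, C(9,3)·C(12,5) = 84·792 = 66528.
Probability = 66528/203490 = 528/1615.

528/1615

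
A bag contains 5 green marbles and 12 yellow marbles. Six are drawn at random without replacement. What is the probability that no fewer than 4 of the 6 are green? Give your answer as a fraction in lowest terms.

Total selections: C(17,6) = 12376.
Favorable selections (no fewer than 4 green): C(5,4)·C(12,2) + C(5,5)·C(12,1) = 330 + 12 = 342.
Probability = 342/12376 = 171/6188.

171/6188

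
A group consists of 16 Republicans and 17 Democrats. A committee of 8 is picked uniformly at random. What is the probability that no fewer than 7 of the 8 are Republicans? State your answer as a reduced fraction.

25/1674

There are C(33,8) = 13884156 ways to choose the 8.
Favorable selections (no fewer than 7 Republicans): C(16,7)·C(17,1) + C(16,8)·C(17,0) = 194480 + 12870 = 207350.
Probability = 207350/13884156 = 25/1674.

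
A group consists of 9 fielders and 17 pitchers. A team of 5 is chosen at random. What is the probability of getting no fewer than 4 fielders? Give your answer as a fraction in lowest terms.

Total selections: C(26,5) = 65780.
Favorable selections (no fewer than 4 fielders): C(9,4)·C(17,1) + C(9,5)·C(17,0) = 2142 + 126 = 2268.
Probability = 2268/65780 = 567/16445.

567/16445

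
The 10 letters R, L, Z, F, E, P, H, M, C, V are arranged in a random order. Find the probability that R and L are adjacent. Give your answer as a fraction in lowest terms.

There are 10! = 3628800 arrangements.
Treat R and L as a block: 9! arrangements of the blocks × 2 orders within the block = 2·362880 = 725760.
Probability = 725760/3628800 = 1/5.

1/5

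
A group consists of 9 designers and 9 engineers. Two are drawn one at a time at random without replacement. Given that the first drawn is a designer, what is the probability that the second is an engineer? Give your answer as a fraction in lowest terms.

After removing one designer, 17 remain: 8 designers and 9 engineers.
So the probability the next is an engineer is 9/17.

9/17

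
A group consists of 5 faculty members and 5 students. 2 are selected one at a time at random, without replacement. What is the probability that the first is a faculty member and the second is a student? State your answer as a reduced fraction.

Multiply the conditional probabilities at each draw: 5/10 · 5/9 = 25/90 = 5/18.

5/18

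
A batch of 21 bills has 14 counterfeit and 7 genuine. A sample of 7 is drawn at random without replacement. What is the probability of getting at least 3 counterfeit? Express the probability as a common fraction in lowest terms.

Total selections: C(21,7) = 116280.
Count the complement (fewer than 3 counterfeit): C(14,0)·C(7,7) + C(14,1)·C(7,6) + C(14,2)·C(7,5) = 1 + 98 + 1911 = 2010.
Probability = 1 − 2010/116280 = 114270/116280 = 3809/3876.

3809/3876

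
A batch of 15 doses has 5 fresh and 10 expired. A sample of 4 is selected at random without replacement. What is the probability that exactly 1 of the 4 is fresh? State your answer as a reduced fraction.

There are C(15,4) = 1365 ways to choose 4 from 15.
Selections with exactly 1 fresh: choose 1 of the 5 fresh and 3 of the 10 expired, C(5,1)·C(10,3) = 5·120 = 600.
Probability = 600/1365 = 40/91.

40/91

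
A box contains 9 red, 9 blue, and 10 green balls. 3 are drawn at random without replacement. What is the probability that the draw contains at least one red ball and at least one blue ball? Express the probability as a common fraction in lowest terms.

There are C(28,3) = 3276 possible draws.
By inclusion-exclusion on the complements, draws missing all red or all blue: C(19,3) + C(19,3) − C(10,3) = 969 + 969 − 120 = 1818.
So draws with at least one of each: 3276 − 1818 = 1458, probability 1458/3276 = 81/182.

81/182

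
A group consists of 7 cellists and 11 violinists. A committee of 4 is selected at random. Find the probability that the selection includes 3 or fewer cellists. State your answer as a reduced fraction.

605/612

Total selections: C(18,4) = 3060.
The complement is exactly 4 cellists: C(7,4)·C(11,0) = 35.
Probability = 1 − 35/3060 = 3025/3060 = 605/612.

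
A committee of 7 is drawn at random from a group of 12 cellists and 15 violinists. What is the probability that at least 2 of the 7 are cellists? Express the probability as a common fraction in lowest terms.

There are C(27,7) = 888030 ways to choose the 7.
Count the complement (fewer than 2 cellists): C(12,0)·C(15,7) + C(12,1)·C(15,6) = 6435 + 60060 = 66495.
Probability = 1 − 66495/888030 = 821535/888030 = 383/414.

383/414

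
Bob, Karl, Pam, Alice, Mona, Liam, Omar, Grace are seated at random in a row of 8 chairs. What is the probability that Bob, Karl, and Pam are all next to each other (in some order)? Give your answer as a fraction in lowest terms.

3/28

There are 8! = 40320 arrangements.
Treat the three as one block: 6! placements × 3! orders within the block = 720·6 = 4320.
Probability = 4320/40320 = 3/28.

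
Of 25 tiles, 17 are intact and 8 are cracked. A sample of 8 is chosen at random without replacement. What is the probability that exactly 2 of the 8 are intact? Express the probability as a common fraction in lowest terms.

Total number of selections: C(25,8) = 1081575.
Selections with exactly 2 intact: choose 2 of the 17 intact and 6 of the 8 cracked, C(17,2)·C(8,6) = 136·28 = 3808.
Probability = 3808/1081575.

3808/1081575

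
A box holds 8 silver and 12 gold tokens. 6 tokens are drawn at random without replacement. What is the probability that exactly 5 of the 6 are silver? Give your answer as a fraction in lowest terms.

Total number of selections: C(20,6) = 38760.
Selections with exactly 5 silver: choose 5 of the 8 silver and 1 of the 12 gold, C(8,5)·C(12,1) = 56·12 = 672.
Probability = 672/38760 = 28/1615.

28/1615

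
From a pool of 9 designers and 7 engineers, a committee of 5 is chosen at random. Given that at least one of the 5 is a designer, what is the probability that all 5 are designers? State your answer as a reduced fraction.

2/69

Work in counts. Selections with at least one designer: C(16,5) − C(7,5) = 4368 − 21 = 4347.
Of those, selections where all 5 are designers: C(9,5) = 126.
Conditional probability = 126/4347 = 2/69.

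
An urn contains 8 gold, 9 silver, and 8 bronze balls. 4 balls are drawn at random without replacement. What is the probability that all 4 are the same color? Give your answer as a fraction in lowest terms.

133/6325

There are C(25,4) = 12650 ways to draw 4 balls.
All same color: C(8,4) + C(9,4) + C(8,4) = 70 + 126 + 70 = 266.
Probability = 266/12650 = 133/6325.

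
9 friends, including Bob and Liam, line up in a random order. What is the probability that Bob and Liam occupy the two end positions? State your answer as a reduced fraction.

There are 9! = 362880 arrangements.
Place Bob and Liam at the ends in 2 ways, arrange the remaining 7 in 7! = 5040 ways: 2·5040 = 10080.
Probability = 10080/362880 = 1/36.

1/36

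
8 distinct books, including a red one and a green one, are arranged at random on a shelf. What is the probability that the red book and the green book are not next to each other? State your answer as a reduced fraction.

3/4

There are 8! = 40320 arrangements.
Arrangements with the red book and the green book adjacent: 2·7! = 10080.
So not adjacent: 40320 − 10080 = 30240, probability 30240/40320 = 3/4.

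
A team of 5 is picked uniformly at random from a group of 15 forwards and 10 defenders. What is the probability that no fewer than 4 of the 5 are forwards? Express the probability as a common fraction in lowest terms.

793/2530

Total selections: C(25,5) = 53130.
Favorable selections (no fewer than 4 forwards): C(15,4)·C(10,1) + C(15,5)·C(10,0) = 13650 + 3003 = 16653.
Probability = 16653/53130 = 793/2530.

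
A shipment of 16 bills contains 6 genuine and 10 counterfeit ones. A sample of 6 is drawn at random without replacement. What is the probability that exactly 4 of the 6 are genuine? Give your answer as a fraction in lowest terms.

The sample space is all 6-subsets of the 16: C(16,6) = 8008.
Selections with exactly 4 genuine: choose 4 of the 6 genuine and 2 of the 10 counterfeit, C(6,4)·C(10,2) = 15·45 = 675.
Probability = 675/8008.

675/8008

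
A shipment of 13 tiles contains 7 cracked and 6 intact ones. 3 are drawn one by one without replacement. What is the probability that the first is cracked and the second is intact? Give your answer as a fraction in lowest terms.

7/26

Multiply the conditional probabilities at each draw: 7/13 · 6/12 = 42/156 = 7/26.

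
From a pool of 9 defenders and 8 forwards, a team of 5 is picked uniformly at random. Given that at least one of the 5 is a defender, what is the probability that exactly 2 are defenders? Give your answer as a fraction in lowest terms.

24/73

Work in counts. Selections with at least one defender: C(17,5) − C(8,5) = 6188 − 56 = 6132.
Of those, selections where exactly 2 are defenders: C(9,2)·C(8,3) = 36·56 = 2016.
Conditional probability = 2016/6132 = 24/73.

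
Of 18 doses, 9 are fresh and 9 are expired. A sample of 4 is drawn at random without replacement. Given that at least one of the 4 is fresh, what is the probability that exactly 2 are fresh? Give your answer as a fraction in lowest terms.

Work in counts. Selections with at least one fresh: C(18,4) − C(9,4) = 3060 − 126 = 2934.
Of those, selections where exactly 2 are fresh: C(9,2)·C(9,2) = 36·36 = 1296.
Conditional probability = 1296/2934 = 72/163.

72/163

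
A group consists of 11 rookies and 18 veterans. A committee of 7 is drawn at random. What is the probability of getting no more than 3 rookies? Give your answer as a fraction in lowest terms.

101014/130065

There are C(29,7) = 1560780 ways to choose the 7.
Favorable selections (no more than 3 rookies): C(11,0)·C(18,7) + C(11,1)·C(18,6) + C(11,2)·C(18,5) + C(11,3)·C(18,4) = 31824 + 204204 + 471240 + 504900 = 1212168.
Probability = 1212168/1560780 = 101014/130065.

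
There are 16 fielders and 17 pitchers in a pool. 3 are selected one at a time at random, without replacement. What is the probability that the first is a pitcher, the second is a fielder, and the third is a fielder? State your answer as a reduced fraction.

85/682

Multiply the conditional probabilities at each draw: 17/33 · 16/32 · 15/31 = 4080/32736 = 85/682.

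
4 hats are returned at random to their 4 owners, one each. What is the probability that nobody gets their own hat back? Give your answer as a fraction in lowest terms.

There are 4! = 24 assignments.
By inclusion-exclusion, assignments with no fixed points: C(4,0)·4! − C(4,1)·3! + C(4,2)·2! − C(4,3)·1! + C(4,4)·0! = 9.
Probability = 9/24 = 3/8.

3/8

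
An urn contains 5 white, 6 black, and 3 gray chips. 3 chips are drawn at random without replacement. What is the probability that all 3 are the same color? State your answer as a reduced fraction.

There are C(14,3) = 364 ways to draw 3 chips.
All same color: C(5,3) + C(6,3) + C(3,3) = 10 + 20 + 1 = 31.
Probability = 31/364.

31/364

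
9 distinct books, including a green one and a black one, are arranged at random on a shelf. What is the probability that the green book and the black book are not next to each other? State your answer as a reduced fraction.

There are 9! = 362880 arrangements.
Arrangements with the green book and the black book adjacent: 2·8! = 80640.
So not adjacent: 362880 − 80640 = 282240, probability 282240/362880 = 7/9.

7/9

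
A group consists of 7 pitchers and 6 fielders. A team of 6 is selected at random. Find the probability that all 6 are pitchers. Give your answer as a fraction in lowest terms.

7/1716

There are C(13,6) = 1716 possible selections.
Selections with all pitchers: C(7,6) = 7.
Probability = 7/1716.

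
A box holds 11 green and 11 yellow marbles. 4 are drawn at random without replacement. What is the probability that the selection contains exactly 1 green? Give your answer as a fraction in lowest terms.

There are C(22,4) = 7315 ways to choose 4 from 22.
Selections with exactly 1 green: choose 1 of the 11 green and 3 of the 11 yellow, C(11,1)·C(11,3) = 11·165 = 1815.
Probability = 1815/7315 = 33/133.

33/133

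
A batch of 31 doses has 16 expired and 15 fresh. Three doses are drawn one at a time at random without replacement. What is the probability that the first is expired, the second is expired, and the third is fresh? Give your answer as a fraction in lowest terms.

120/899

Multiply the conditional probabilities at each draw: 16/31 · 15/30 · 15/29 = 3600/26970 = 120/899.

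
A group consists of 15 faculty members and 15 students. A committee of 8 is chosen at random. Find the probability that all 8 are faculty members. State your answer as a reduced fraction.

There are C(30,8) = 5852925 possible selections.
Selections with all faculty members: C(15,8) = 6435.
Probability = 6435/5852925 = 11/10005.

11/10005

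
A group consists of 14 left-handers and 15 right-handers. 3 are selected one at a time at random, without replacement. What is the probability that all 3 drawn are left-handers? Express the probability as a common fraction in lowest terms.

Multiply the conditional probabilities at each draw: 14/29 · 13/28 · 12/27 = 2184/21924 = 26/261.

26/261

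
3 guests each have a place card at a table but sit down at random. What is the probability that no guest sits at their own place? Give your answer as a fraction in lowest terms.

1/3

There are 3! = 6 seatings.
By inclusion-exclusion, seatings with no fixed points: C(3,0)·3! − C(3,1)·2! + C(3,2)·1! − C(3,3)·0! = 2.
Probability = 2/6 = 1/3.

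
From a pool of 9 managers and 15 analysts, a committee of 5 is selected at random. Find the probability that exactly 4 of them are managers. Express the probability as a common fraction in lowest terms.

There are C(24,5) = 42504 ways to choose 5 from 24.
Selections with exactly 4 managers: choose 4 of the 9 managers and 1 of the 15 analysts, C(9,4)·C(15,1) = 126·15 = 1890.
Probability = 1890/42504 = 45/1012.

45/1012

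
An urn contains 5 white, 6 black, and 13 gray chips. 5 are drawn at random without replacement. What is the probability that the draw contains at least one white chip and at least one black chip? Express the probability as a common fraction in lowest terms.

715/1288

There are C(24,5) = 42504 possible draws.
By inclusion-exclusion on the complements, draws missing all white or all black: C(19,5) + C(18,5) − C(13,5) = 11628 + 8568 − 1287 = 18909.
So draws with at least one of each: 42504 − 18909 = 23595, probability 23595/42504 = 715/1288.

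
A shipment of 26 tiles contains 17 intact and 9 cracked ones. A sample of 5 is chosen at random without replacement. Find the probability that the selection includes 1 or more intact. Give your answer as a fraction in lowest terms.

There are C(26,5) = 65780 ways to choose the 5.
The complement is all 5 are cracked: C(9,5) = 126.
Probability = 1 − 126/65780 = 65654/65780 = 32827/32890.

32827/32890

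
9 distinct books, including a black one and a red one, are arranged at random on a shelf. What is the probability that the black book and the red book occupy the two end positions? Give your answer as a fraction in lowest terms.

There are 9! = 362880 arrangements.
Place the black book and the red book at the ends in 2 ways, arrange the remaining 7 in 7! = 5040 ways: 2·5040 = 10080.
Probability = 10080/362880 = 1/36.

1/36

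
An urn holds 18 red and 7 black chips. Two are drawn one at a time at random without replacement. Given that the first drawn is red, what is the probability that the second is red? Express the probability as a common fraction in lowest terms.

17/24

After removing one red, 24 remain: 17 red and 7 black.
So the probability the next is red is 17/24.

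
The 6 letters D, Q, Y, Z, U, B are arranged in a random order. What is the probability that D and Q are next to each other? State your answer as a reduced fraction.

There are 6! = 720 arrangements.
Treat D and Q as a block: 5! arrangements of the blocks × 2 orders within the block = 2·120 = 240.
Probability = 240/720 = 1/3.

1/3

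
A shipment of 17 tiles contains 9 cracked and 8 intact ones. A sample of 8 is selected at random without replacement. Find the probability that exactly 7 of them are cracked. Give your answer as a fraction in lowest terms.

There are C(17,8) = 24310 ways to choose 8 from 17.
Selections with exactly 7 cracked: choose 7 of the 9 cracked and 1 of the 8 intact, C(9,7)·C(8,1) = 36·8 = 288.
Probability = 288/24310 = 144/12155.

144/12155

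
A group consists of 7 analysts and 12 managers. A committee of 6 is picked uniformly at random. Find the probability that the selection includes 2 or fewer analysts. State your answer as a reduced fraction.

803/1292

Total selections: C(19,6) = 27132.
Favorable selections (2 or fewer analysts): C(7,0)·C(12,6) + C(7,1)·C(12,5) + C(7,2)·C(12,4) = 924 + 5544 + 10395 = 16863.
Probability = 16863/27132 = 803/1292.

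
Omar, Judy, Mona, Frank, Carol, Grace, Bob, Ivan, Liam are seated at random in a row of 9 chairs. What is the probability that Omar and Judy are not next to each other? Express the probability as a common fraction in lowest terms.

There are 9! = 362880 arrangements.
Arrangements with Omar and Judy adjacent: 2·8! = 80640.
So not adjacent: 362880 − 80640 = 282240, probability 282240/362880 = 7/9.

7/9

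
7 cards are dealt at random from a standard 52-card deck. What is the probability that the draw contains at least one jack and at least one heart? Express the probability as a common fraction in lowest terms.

There are C(52,7) = 133784560 possible draws.
By inclusion-exclusion on the complements, draws missing all jacks or all hearts: C(48,7) + C(39,7) − C(36,7) = 73629072 + 15380937 − 8347680 = 80662329.
So draws with at least one of each: 133784560 − 80662329 = 53122231, probability 53122231/133784560.

53122231/133784560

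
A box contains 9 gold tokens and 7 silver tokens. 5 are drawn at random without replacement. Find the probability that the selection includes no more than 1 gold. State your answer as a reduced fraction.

There are C(16,5) = 4368 ways to choose the 5.
Favorable selections (no more than 1 gold): C(9,0)·C(7,5) + C(9,1)·C(7,4) = 21 + 315 = 336.
Probability = 336/4368 = 1/13.

1/13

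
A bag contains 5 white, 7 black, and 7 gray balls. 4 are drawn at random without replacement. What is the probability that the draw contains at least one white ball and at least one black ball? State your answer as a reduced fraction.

805/1292

There are C(19,4) = 3876 possible draws.
By inclusion-exclusion on the complements, draws missing all white or all black: C(14,4) + C(12,4) − C(7,4) = 1001 + 495 − 35 = 1461.
So draws with at least one of each: 3876 − 1461 = 2415, probability 2415/3876 = 805/1292.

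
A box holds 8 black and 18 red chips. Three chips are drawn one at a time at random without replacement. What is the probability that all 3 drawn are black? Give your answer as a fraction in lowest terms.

Multiply the conditional probabilities at each draw: 8/26 · 7/25 · 6/24 = 336/15600 = 7/325.

7/325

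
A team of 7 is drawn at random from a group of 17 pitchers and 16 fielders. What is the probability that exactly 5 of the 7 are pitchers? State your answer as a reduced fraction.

15470/89001

There are C(33,7) = 4272048 ways to choose 7 from 33.
Selections with exactly 5 pitchers: choose 5 of the 17 pitchers and 2 of the 16 fielders, C(17,5)·C(16,2) = 6188·120 = 742560.
Probability = 742560/4272048 = 15470/89001.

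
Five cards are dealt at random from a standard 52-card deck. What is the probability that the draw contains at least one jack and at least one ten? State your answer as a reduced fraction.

There are C(52,5) = 2598960 possible draws.
By inclusion-exclusion on the complements, draws missing all jacks or all tens: C(48,5) + C(48,5) − C(44,5) = 1712304 + 1712304 − 1086008 = 2338600.
So draws with at least one of each: 2598960 − 2338600 = 260360, probability 260360/2598960 = 6509/64974.

6509/64974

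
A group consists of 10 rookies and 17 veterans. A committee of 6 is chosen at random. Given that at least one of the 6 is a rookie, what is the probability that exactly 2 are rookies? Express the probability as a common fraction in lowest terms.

Work in counts. Selections with at least one rookie: C(27,6) − C(17,6) = 296010 − 12376 = 283634.
Of those, selections where exactly 2 are rookies: C(10,2)·C(17,4) = 45·2380 = 107100.
Conditional probability = 107100/283634 = 53550/141817.

53550/141817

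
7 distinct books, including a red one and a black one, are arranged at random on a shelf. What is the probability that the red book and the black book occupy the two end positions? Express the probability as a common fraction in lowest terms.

There are 7! = 5040 arrangements.
Place the red book and the black book at the ends in 2 ways, arrange the remaining 5 in 5! = 120 ways: 2·120 = 240.
Probability = 240/5040 = 1/21.

1/21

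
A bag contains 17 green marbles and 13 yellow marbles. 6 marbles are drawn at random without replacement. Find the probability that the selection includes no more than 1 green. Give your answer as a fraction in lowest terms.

Total selections: C(30,6) = 593775.
Favorable selections (no more than 1 green): C(17,0)·C(13,6) + C(17,1)·C(13,5) = 1716 + 21879 = 23595.
Probability = 23595/593775 = 121/3045.

121/3045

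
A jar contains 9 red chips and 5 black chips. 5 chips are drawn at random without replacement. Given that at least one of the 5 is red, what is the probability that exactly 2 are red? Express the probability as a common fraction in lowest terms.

Work in counts. Selections with at least one red: C(14,5) − C(5,5) = 2002 − 1 = 2001.
Of those, selections where exactly 2 are red: C(9,2)·C(5,3) = 36·10 = 360.
Conditional probability = 360/2001 = 120/667.

120/667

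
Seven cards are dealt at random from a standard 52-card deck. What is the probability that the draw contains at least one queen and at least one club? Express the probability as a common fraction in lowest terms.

There are C(52,7) = 133784560 possible draws.
By inclusion-exclusion on the complements, draws missing all queens or all clubs: C(48,7) + C(39,7) − C(36,7) = 73629072 + 15380937 − 8347680 = 80662329.
So draws with at least one of each: 133784560 − 80662329 = 53122231, probability 53122231/133784560.

53122231/133784560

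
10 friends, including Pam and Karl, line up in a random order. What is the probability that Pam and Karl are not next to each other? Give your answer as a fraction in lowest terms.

There are 10! = 3628800 arrangements.
Arrangements with Pam and Karl adjacent: 2·9! = 725760.
So not adjacent: 3628800 − 725760 = 2903040, probability 2903040/3628800 = 4/5.

4/5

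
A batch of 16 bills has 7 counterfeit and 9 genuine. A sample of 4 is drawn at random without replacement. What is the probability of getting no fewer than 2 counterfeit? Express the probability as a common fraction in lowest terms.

There are C(16,4) = 1820 ways to choose the 4.
Count the complement (fewer than 2 counterfeit): C(7,0)·C(9,4) + C(7,1)·C(9,3) = 126 + 588 = 714.
Probability = 1 − 714/1820 = 1106/1820 = 79/130.

79/130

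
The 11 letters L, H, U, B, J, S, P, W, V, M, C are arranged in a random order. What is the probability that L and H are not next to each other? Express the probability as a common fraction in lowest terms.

9/11

There are 11! = 39916800 arrangements.
Arrangements with L and H adjacent: 2·10! = 7257600.
So not adjacent: 39916800 − 7257600 = 32659200, probability 32659200/39916800 = 9/11.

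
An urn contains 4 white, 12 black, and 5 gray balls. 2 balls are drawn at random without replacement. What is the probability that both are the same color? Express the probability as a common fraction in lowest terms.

There are C(21,2) = 210 ways to draw 2 balls.
All same color: C(4,2) + C(12,2) + C(5,2) = 6 + 66 + 10 = 82.
Probability = 82/210 = 41/105.

41/105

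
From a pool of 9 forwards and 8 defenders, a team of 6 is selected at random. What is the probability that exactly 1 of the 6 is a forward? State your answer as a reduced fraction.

Total number of selections: C(17,6) = 12376.
Selections with exactly 1 forward: choose 1 of the 9 forwards and 5 of the 8 defenders, C(9,1)·C(8,5) = 9·56 = 504.
Probability = 504/12376 = 9/221.

9/221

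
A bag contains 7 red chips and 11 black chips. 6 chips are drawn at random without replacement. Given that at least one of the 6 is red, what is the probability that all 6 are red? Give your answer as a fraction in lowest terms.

1/2586

Work in counts. Selections with at least one red: C(18,6) − C(11,6) = 18564 − 462 = 18102.
Of those, selections where all 6 are red: C(7,6) = 7.
Conditional probability = 7/18102 = 1/2586.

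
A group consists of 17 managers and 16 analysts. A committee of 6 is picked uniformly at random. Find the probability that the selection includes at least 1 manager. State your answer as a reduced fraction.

Total selections: C(33,6) = 1107568.
The complement is all 6 are analysts: C(16,6) = 8008.
Probability = 1 − 8008/1107568 = 1099560/1107568 = 1785/1798.

1785/1798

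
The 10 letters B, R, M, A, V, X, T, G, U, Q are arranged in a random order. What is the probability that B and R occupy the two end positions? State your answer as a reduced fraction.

There are 10! = 3628800 arrangements.
Place B and R at the ends in 2 ways, arrange the remaining 8 in 8! = 40320 ways: 2·40320 = 80640.
Probability = 80640/3628800 = 1/45.

1/45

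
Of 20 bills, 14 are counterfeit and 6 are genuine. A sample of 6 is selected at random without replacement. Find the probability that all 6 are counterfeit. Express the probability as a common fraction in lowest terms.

There are C(20,6) = 38760 possible selections.
Selections with all counterfeit: C(14,6) = 3003.
Probability = 3003/38760 = 1001/12920.

1001/12920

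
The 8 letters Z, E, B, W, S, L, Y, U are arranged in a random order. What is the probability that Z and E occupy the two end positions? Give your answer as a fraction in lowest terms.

1/28

There are 8! = 40320 arrangements.
Place Z and E at the ends in 2 ways, arrange the remaining 6 in 6! = 720 ways: 2·720 = 1440.
Probability = 1440/40320 = 1/28.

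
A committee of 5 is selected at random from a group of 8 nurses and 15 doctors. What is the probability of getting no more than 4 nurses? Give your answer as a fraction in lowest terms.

4799/4807

Total selections: C(23,5) = 33649.
The complement is exactly 5 nurses: C(8,5)·C(15,0) = 56.
Probability = 1 − 56/33649 = 33593/33649 = 4799/4807.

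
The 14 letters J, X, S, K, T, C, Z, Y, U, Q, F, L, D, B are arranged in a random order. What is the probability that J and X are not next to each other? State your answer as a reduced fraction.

6/7

There are 14! = 87178291200 arrangements.
Arrangements with J and X adjacent: 2·13! = 12454041600.
So not adjacent: 87178291200 − 12454041600 = 74724249600, probability 74724249600/87178291200 = 6/7.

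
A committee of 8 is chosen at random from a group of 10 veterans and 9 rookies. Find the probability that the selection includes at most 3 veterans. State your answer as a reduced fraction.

Total selections: C(19,8) = 75582.
Favorable selections (at most 3 veterans): C(10,0)·C(9,8) + C(10,1)·C(9,7) + C(10,2)·C(9,6) + C(10,3)·C(9,5) = 9 + 360 + 3780 + 15120 = 19269.
Probability = 19269/75582 = 2141/8398.

2141/8398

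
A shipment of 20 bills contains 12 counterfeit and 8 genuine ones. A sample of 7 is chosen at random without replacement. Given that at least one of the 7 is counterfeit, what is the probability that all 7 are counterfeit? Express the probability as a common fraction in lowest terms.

99/9689

Work in counts. Selections with at least one counterfeit: C(20,7) − C(8,7) = 77520 − 8 = 77512.
Of those, selections where all 7 are counterfeit: C(12,7) = 792.
Conditional probability = 792/77512 = 99/9689.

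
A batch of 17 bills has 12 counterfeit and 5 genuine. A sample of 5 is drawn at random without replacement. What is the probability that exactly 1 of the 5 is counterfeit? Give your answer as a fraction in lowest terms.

15/1547

The sample space is all 5-subsets of the 17: C(17,5) = 6188.
Selections with exactly 1 counterfeit: choose 1 of the 12 counterfeit and 4 of the 5 genuine, C(12,1)·C(5,4) = 12·5 = 60.
Probability = 60/6188 = 15/1547.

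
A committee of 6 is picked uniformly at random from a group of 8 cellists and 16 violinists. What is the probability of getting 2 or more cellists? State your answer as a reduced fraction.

3273/4807

There are C(24,6) = 134596 ways to choose the 6.
Count the complement (fewer than 2 cellists): C(8,0)·C(16,6) + C(8,1)·C(16,5) = 8008 + 34944 = 42952.
Probability = 1 − 42952/134596 = 91644/134596 = 3273/4807.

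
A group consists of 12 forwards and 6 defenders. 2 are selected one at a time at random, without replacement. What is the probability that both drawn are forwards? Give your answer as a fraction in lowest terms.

Multiply the conditional probabilities at each draw: 12/18 · 11/17 = 132/306 = 22/51.

22/51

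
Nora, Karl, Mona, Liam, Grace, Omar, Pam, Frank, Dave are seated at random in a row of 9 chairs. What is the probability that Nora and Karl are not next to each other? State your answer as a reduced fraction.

There are 9! = 362880 arrangements.
Arrangements with Nora and Karl adjacent: 2·8! = 80640.
So not adjacent: 362880 − 80640 = 282240, probability 282240/362880 = 7/9.

7/9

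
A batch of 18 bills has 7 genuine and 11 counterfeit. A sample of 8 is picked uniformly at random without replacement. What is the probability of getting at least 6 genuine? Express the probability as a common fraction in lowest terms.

There are C(18,8) = 43758 ways to choose the 8.
Favorable selections (at least 6 genuine): C(7,6)·C(11,2) + C(7,7)·C(11,1) = 385 + 11 = 396.
Probability = 396/43758 = 2/221.

2/221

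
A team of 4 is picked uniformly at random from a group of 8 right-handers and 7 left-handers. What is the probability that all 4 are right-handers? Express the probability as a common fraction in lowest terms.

There are C(15,4) = 1365 possible selections.
Selections with all right-handers: C(8,4) = 70.
Probability = 70/1365 = 2/39.

2/39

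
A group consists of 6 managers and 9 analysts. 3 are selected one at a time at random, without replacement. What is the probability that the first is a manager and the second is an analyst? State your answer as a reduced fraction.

Multiply the conditional probabilities at each draw: 6/15 · 9/14 = 54/210 = 9/35.

9/35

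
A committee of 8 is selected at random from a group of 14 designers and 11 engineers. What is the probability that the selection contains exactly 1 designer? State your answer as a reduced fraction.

There are C(25,8) = 1081575 ways to choose 8 from 25.
Selections with exactly 1 designer: choose 1 of the 14 designers and 7 of the 11 engineers, C(14,1)·C(11,7) = 14·330 = 4620.
Probability = 4620/1081575 = 28/6555.

28/6555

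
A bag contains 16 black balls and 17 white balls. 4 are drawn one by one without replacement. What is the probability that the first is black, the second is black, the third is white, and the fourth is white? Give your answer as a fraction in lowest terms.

68/1023

Multiply the conditional probabilities at each draw: 16/33 · 15/32 · 17/31 · 16/30 = 65280/982080 = 68/1023.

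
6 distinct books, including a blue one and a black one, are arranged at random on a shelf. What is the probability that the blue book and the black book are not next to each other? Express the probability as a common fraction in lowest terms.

2/3

There are 6! = 720 arrangements.
Arrangements with the blue book and the black book adjacent: 2·5! = 240.
So not adjacent: 720 − 240 = 480, probability 480/720 = 2/3.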